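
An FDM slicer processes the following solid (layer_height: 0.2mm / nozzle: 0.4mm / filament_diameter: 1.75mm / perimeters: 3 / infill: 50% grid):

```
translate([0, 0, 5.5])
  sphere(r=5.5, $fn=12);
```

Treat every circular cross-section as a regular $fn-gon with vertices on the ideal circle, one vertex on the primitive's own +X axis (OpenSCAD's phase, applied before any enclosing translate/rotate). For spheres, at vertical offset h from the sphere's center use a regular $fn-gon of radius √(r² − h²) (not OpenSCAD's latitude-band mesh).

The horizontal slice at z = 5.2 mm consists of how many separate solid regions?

At z = 5.2 mm: the sphere: section is a regular 12-gon, circumradius = √(r²−h²) = √(5.5²−0.3²) = 5.492. The result has 1 disconnected region.

1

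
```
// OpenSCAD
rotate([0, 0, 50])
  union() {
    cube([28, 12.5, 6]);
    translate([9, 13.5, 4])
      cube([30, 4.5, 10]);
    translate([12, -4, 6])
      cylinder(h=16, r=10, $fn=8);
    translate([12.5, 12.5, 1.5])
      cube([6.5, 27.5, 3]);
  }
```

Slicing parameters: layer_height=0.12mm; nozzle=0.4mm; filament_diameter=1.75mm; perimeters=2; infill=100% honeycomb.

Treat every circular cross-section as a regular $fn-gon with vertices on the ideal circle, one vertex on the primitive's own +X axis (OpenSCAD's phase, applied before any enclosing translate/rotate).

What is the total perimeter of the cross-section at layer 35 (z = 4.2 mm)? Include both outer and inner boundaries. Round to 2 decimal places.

183.00 mm

At z = 4.2 mm: the 28×12.5 cube contributes its full rectangle (perimeter 81.00 mm); the cube at (9, 13.5) is present — its section is the full 30×4.5 rectangle (perimeter 69.00 mm); the cylinder at (12, -4) does not reach this height (z outside [6, 22]); the 6.5×27.5 cube at (12.5, 12.5) contributes its full rectangle (perimeter 68.00 mm); Taking the union: the regions partially overlap (shared area 29.25 mm²), so the edge portions inside another operand are dropped and the merged outline is re-measured after clipping — boundary = 183.00 mm; (rotated 50° about Z; rotation is an isometry so areas/perimeters/island counts are preserved). Overall, the cross-section is a single solid region. Total boundary length (outer) = 183.00 mm.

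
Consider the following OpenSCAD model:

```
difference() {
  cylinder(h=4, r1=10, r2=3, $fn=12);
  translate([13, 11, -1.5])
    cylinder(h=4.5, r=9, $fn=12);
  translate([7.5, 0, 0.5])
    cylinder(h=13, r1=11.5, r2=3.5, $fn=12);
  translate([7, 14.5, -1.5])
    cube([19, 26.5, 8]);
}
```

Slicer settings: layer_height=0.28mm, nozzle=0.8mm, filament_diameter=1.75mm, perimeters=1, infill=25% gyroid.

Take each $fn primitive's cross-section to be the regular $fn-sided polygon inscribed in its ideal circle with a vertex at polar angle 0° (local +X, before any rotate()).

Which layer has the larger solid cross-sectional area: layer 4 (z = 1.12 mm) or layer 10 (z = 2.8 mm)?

layer 4 (z = 1.12 mm)

Layer 4 (z = 1.12): the cone: at t=0.280 of its height the radius interpolates to r₁+(r₂−r₁)t = 8.040, giving a regular 12-gon of that circumradius (area = (12/2)·8.040²·sin(360°/12) = 193.92 mm²); the r=9 cylinder at (13, 11) gives a regular 12-gon of circumradius 9 (constant along its height) (area = (12/2)·9.000²·sin(360°/12) = 243.00 mm²); the cone at (7.5, 0) (r1=11.5→r2=3.5) has section circumradius 11.118 here — a regular 12-gon (area = (12/2)·11.118²·sin(360°/12) = 370.86 mm²); the cube at (7, 14.5) is present — its section is the full 19×26.5 rectangle (area 503.50 mm²); After the difference (first − rest): starting from the cone (193.92 mm²), the r=9 cylinder at (13, 11) misses the remaining region (no effect); the cone at (7.5, 0) partially overlaps it — only the 133.35 mm² overlap (of its 370.86 mm²) is removed, clipping the outline; the 19×26.5 cube at (7, 14.5) misses the remaining region (no effect) — area = 60.58 mm². So its area = 60.58 mm². Layer 10 (z = 2.8): the cone contributes a regular 12-gon of circumradius 5.100 (interpolated between r1=10 and r2=3 at t=0.700) (area = (12/2)·5.100²·sin(360°/12) = 78.03 mm²); the r=9 cylinder at (13, 11) contributes a regular 12-gon of circumradius 9 (area = (12/2)·9.000²·sin(360°/12) = 243.00 mm²); the cone at (7.5, 0) contributes a regular 12-gon of circumradius 10.085 (interpolated between r1=11.5 and r2=3.5 at t=0.177) (area = (12/2)·10.085²·sin(360°/12) = 305.10 mm²); the cube at (7, 14.5) is present — its section is the full 19×26.5 rectangle (area 503.50 mm²); Subtracting the remaining from the first: starting from the cone (78.03 mm²), the r=9 cylinder at (13, 11) misses the remaining region (no effect); the cone at (7.5, 0) partially overlaps it — only the 57.98 mm² overlap (of its 305.10 mm²) is removed, clipping the outline; the 19×26.5 cube at (7, 14.5) misses the remaining region (no effect) — area = 20.05 mm². So its area = 20.05 mm². Layer 4 is larger (60.58 vs 20.05 mm²).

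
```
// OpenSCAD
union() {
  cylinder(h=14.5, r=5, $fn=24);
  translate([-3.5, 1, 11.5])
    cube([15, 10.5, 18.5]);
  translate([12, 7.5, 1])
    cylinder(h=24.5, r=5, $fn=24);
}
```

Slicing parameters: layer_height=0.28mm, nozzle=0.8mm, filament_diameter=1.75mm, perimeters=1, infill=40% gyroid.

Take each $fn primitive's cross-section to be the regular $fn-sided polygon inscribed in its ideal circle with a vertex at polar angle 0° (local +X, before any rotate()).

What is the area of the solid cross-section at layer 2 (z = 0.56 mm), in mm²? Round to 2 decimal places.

77.65 mm²

At z = 0.56 mm: the r=5 cylinder gives a regular 24-gon of circumradius 5 (constant along its height) (area = (24/2)·5.000²·sin(360°/24) = 77.65 mm²); the cube at (-3.5, 1) does not reach this height (z outside [11.5, 30]); the cylinder at (12, 7.5) is not intersected at this z (z outside [1, 25.5]); Combining (union): only the r=5 cylinder is present, so the union is just that shape — area = 77.65 mm². Overall, the cross-section is a single solid region. Net area = 77.65 mm².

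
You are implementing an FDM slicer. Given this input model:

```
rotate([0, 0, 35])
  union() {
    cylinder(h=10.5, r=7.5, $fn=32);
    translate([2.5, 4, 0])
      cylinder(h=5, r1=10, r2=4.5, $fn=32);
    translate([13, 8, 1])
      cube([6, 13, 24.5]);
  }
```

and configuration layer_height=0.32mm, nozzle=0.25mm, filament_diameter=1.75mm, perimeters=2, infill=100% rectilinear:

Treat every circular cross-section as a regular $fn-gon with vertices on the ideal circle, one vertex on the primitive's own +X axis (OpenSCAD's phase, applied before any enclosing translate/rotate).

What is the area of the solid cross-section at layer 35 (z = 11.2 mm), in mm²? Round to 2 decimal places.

78.00 mm²

At z = 11.2 mm: the cylinder does not reach this height (z outside [0, 10.5]); the cone at (2.5, 4) does not reach this height (z outside [0, 5]); the 6×13 cube at (13, 8) contributes its full rectangle (area 78.00 mm²); Taking the union: only the 6×13 cube at (13, 8) is present, so the union is just that shape — area = 78.00 mm²; (whole slice rotated 35° about Z — lengths, areas and connectivity unchanged). Overall, the cross-section is a single solid region. Net area = 78.00 mm².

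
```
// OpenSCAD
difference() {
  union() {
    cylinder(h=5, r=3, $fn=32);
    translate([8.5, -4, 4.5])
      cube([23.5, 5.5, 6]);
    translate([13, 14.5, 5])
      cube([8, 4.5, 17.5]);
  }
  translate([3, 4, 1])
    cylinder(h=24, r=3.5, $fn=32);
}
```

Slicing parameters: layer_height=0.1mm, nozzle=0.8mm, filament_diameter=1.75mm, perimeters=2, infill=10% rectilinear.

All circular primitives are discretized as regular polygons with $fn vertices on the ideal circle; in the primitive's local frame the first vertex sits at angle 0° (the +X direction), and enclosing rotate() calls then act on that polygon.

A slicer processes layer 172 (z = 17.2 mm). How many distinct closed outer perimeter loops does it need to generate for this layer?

1

At z = 17.2 mm: the cylinder is not intersected at this z (z outside [0, 5]); the cube at (8.5, -4) does not reach this height (z outside [4.5, 10.5]); the 8×4.5 cube at (13, 14.5) contributes its full rectangle; Combining (union): only the 8×4.5 cube at (13, 14.5) is present, so the union is just that shape — 1 connected region; the r=3.5 cylinder at (3, 4) gives a regular 32-gon of circumradius 3.5 (constant along its height); Taking the first minus the rest: starting from the result so far, the r=3.5 cylinder at (3, 4) misses the remaining region (no effect) — 1 connected region. The result has 1 disconnected region.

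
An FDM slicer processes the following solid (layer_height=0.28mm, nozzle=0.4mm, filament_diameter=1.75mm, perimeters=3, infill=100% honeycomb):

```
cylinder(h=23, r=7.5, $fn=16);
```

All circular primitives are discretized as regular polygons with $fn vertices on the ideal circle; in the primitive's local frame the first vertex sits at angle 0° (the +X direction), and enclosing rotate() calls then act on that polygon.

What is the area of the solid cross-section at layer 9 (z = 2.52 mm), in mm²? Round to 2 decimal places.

At z = 2.52 mm: the r=7.5 cylinder gives a regular 16-gon of circumradius 7.5 (constant along its height) (area = (16/2)·7.500²·sin(360°/16) = 172.21 mm²). Overall, the cross-section is a single solid region. Net area = 172.21 mm².

172.21 mm²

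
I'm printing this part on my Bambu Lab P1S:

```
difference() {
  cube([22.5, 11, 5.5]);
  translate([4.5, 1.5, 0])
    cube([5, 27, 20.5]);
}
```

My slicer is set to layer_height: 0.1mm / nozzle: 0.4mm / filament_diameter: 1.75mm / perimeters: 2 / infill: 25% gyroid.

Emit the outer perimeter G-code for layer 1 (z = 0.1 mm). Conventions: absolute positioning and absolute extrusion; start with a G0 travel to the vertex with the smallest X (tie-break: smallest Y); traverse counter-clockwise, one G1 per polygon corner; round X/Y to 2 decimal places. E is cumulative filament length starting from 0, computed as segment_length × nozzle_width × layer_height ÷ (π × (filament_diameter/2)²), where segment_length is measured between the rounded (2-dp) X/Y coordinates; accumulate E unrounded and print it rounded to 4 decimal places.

At z = 0.1 mm: the cube (footprint 22.5×11) is included at this height; the cube at (4.5, 1.5) (footprint 5×27) is included at this height; Taking the first minus the rest: starting from the 22.5×11 cube, the 5×27 cube at (4.5, 1.5) partially overlaps it — only the 47.50 mm² overlap (of its 135.00 mm²) is removed, clipping the outline — 1 connected region. The outline is a single polygon with 8 vertices. Extrusion per mm of travel: 0.4 × 0.1 / (π × 0.875²) = 0.016630. Accumulating E over each segment gives final E = 1.4302.

G0 X0.00 Y0.00 Z0.10
G1 X22.50 Y0.00 E0.3742
G1 X22.50 Y11.00 E0.5571
G1 X9.50 Y11.00 E0.7733
G1 X9.50 Y1.50 E0.9313
G1 X4.50 Y1.50 E1.0144
G1 X4.50 Y11.00 E1.1724
G1 X0.00 Y11.00 E1.2473
G1 X0.00 Y0.00 E1.4302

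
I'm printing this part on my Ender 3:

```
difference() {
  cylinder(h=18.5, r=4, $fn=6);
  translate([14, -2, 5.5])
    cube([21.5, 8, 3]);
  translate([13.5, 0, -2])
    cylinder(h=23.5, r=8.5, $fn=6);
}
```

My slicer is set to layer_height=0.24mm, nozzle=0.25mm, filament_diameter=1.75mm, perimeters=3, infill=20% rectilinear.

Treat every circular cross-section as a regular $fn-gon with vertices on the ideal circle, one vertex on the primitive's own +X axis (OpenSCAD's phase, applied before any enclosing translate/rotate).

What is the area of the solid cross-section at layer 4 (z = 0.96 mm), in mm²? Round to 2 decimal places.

At z = 0.96 mm: the cylinder: section is a regular 6-gon, circumradius r=4 (area = (6/2)·4.000²·sin(360°/6) = 41.57 mm²); the cube at (14, -2) is not intersected at this z (z outside [5.5, 8.5]); the r=8.5 cylinder at (13.5, 0) contributes a regular 6-gon of circumradius 8.5 (area = (6/2)·8.500²·sin(360°/6) = 187.71 mm²); Taking the first minus the rest: starting from the r=4 cylinder (41.57 mm²), the r=8.5 cylinder at (13.5, 0) misses the remaining region (no effect) — area = 41.57 mm². Overall, the cross-section is a single solid region. Net area = 41.57 mm².

41.57 mm²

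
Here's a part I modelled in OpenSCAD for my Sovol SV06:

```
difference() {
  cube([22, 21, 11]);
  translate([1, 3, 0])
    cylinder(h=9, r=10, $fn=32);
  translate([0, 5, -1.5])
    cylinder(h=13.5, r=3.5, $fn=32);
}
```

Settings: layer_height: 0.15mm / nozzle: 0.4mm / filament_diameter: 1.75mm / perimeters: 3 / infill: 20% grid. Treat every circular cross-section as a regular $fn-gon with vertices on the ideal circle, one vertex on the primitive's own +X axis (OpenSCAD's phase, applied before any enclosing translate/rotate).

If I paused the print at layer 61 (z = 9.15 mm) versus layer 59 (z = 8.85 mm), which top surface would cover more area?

Layer 61 (z = 9.15): the cube (footprint 22×21) is included at this height (area 462.00 mm²); the cylinder at (1, 3) is not intersected at this z (z outside [0, 9]); the cylinder at (0, 5): section is a regular 32-gon, circumradius r=3.5 (area = (32/2)·3.500²·sin(360°/32) = 38.24 mm²); Taking the first minus the rest: starting from the 22×21 cube (462.00 mm²), the r=3.5 cylinder at (0, 5) partially overlaps it — only the 19.12 mm² overlap (of its 38.24 mm²) is removed, clipping the outline — area = 442.88 mm². So its area = 442.88 mm². Layer 59 (z = 8.85): the cube is present — its section is the full 22×21 rectangle (area 462.00 mm²); the cylinder at (1, 3): section is a regular 32-gon, circumradius r=10 (area = (32/2)·10.000²·sin(360°/32) = 312.14 mm²); the r=3.5 cylinder at (0, 5) gives a regular 32-gon of circumradius 3.5 (constant along its height) (area = (32/2)·3.500²·sin(360°/32) = 38.24 mm²); Taking the first minus the rest: starting from the 22×21 cube (462.00 mm²), the r=10 cylinder at (1, 3) partially overlaps it — only the 120.43 mm² overlap (of its 312.14 mm²) is removed, clipping the outline; the r=3.5 cylinder at (0, 5) misses the remaining region (no effect) — area = 341.57 mm². So its area = 341.57 mm². Layer 61 is larger (442.88 vs 341.57 mm²).

layer 61 (z = 9.15 mm)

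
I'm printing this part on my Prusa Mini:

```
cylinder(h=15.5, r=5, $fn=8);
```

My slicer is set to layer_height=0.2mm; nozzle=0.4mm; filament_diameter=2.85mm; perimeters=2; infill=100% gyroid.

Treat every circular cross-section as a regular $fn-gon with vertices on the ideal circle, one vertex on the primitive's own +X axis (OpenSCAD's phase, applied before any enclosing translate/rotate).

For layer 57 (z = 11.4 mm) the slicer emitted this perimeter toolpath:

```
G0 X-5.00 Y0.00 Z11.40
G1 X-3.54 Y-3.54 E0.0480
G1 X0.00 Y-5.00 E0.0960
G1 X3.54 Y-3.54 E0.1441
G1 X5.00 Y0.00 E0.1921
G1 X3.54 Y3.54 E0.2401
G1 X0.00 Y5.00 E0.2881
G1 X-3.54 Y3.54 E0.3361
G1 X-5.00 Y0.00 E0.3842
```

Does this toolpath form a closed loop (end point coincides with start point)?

yes

Start point (G0): (-5.00, 0.00). End point (last G1): the path returns to the start — closed.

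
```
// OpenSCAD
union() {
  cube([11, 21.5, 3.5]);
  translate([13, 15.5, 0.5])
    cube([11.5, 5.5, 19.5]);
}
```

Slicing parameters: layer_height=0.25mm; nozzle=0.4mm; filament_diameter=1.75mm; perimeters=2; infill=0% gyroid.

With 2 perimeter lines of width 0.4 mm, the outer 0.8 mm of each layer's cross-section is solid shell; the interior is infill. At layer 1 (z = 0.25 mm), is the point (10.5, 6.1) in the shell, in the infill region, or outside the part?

shell

At z = 0.25 mm: the 11×21.5 cube contributes its full rectangle; the cube at (13, 15.5) is not intersected at this z (z outside [0.5, 20]); Combining (union): only the 11×21.5 cube is present, so the union is just that shape — 1 connected region. Overall, the cross-section is a single solid region. The nearest boundary edge runs (11.00, 0.00)→(11.00, 21.50); distance from the point to it = 0.50 mm. The point is inside the cross-section, 0.50 mm from the nearest boundary — within the 0.8 mm shell band (2 × 0.4).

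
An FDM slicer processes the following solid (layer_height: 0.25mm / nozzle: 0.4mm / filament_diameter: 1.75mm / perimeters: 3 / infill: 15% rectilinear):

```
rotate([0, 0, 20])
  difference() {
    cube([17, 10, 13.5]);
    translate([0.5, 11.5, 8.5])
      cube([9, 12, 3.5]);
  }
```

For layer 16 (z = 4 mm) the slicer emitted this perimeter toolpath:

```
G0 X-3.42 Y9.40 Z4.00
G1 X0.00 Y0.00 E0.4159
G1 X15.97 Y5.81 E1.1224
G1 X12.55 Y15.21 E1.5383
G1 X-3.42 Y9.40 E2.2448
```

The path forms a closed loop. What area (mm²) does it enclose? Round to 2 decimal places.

169.99 mm²

Apply the shoelace formula to the sequence of (X, Y) vertices; enclosed area = 169.99 mm².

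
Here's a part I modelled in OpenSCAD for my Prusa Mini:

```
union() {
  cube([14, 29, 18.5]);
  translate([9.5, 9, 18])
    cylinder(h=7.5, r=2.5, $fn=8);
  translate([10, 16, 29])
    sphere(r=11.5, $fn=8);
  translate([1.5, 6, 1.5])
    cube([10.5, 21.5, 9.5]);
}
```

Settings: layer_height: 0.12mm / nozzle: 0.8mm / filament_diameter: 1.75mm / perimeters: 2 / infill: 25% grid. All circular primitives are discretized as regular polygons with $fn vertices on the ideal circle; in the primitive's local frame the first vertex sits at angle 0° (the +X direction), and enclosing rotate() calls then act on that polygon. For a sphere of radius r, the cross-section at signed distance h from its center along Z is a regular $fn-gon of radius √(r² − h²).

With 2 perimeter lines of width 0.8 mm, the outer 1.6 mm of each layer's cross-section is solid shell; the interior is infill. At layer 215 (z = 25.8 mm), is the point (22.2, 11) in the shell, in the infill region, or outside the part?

At z = 25.8 mm: the cube is absent (z outside [0, 18.5]); the cylinder at (9.5, 9) is not intersected at this z (z outside [18, 25.5]); the r=11.5 sphere at (10, 16) slices to a regular 8-gon of circumradius 11.046 (√(r²−h²) with h=3.2 from center); the cube at (1.5, 6) is absent (z outside [1.5, 11]); Taking the union: only the r=11.5 sphere at (10, 16) is present, so the union is just that shape — 1 connected region. Overall, the cross-section is a single solid region. The nearest boundary edge runs (17.81, 8.19)→(21.05, 16.00); distance from the point to it = 2.98 mm. The point is not inside any of the regions above, so it lies outside the cross-section (2.98 mm from the nearest boundary).

outside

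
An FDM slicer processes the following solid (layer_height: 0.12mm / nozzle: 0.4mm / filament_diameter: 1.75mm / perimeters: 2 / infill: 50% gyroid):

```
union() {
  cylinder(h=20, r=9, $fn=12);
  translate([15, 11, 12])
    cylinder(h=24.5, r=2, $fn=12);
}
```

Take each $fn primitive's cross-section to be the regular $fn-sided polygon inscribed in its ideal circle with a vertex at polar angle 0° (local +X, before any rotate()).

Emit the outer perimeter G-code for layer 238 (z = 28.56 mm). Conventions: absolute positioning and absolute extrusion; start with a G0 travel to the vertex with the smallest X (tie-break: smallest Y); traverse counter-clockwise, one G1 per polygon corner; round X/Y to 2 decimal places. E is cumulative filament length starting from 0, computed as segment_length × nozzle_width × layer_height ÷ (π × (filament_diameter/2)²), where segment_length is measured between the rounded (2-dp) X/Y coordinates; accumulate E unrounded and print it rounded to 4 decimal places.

G0 X13.00 Y11.00 Z28.56
G1 X13.27 Y10.00 E0.0207
G1 X14.00 Y9.27 E0.0413
G1 X15.00 Y9.00 E0.0619
G1 X16.00 Y9.27 E0.0826
G1 X16.73 Y10.00 E0.1032
G1 X17.00 Y11.00 E0.1239
G1 X16.73 Y12.00 E0.1446
G1 X16.00 Y12.73 E0.1652
G1 X15.00 Y13.00 E0.1858
G1 X14.00 Y12.73 E0.2065
G1 X13.27 Y12.00 E0.2271
G1 X13.00 Y11.00 E0.2478

At z = 28.56 mm: the cylinder does not reach this height (z outside [0, 20]); the r=2 cylinder at (15, 11) contributes a regular 12-gon of circumradius 2; Merging all regions: only the r=2 cylinder at (15, 11) is present, so the union is just that shape — 1 connected region. The outline is a single polygon with 12 vertices. Extrusion per mm of travel: 0.4 × 0.12 / (π × 0.875²) = 0.019956. Accumulating E over each segment gives final E = 0.2478.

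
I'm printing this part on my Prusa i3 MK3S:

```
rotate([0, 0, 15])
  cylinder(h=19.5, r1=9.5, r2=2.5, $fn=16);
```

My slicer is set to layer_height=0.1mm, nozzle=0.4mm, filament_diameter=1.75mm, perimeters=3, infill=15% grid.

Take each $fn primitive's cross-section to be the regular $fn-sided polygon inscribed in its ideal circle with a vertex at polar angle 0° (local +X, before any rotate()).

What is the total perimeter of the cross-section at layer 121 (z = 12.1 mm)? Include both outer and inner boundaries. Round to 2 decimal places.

At z = 12.1 mm: the cone: at t=0.621 of its height the radius interpolates to r₁+(r₂−r₁)t = 5.156, giving a regular 16-gon of that circumradius (perimeter = 2·16·5.156·sin(180°/16) = 32.19 mm); (whole slice rotated 15° about Z — lengths, areas and connectivity unchanged). Overall, the cross-section is a single solid region. Total boundary length (outer) = 32.19 mm.

32.19 mm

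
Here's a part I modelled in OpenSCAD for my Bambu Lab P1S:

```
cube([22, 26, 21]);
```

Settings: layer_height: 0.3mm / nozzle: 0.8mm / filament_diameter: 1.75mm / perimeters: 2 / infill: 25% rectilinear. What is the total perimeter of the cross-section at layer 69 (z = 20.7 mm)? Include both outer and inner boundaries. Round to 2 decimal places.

96.00 mm

At z = 20.7 mm: the cube is present — its section is the full 22×26 rectangle (perimeter 96.00 mm). Overall, the cross-section is a single solid region. Total boundary length (outer) = 96.00 mm.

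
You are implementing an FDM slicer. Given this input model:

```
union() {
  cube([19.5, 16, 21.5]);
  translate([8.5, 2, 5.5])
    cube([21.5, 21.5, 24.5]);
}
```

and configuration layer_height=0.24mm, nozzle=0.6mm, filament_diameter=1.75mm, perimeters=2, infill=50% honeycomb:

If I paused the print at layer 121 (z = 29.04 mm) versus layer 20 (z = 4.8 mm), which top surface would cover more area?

Layer 121 (z = 29.04): the cube is not intersected at this z (z outside [0, 21.5]); the cube at (8.5, 2) (footprint 21.5×21.5) is included at this height (area 462.25 mm²); Taking the union: only the 21.5×21.5 cube at (8.5, 2) is present, so the union is just that shape — area = 462.25 mm². So its area = 462.25 mm². Layer 20 (z = 4.8): the cube is present — its section is the full 19.5×16 rectangle (area 312.00 mm²); the cube at (8.5, 2) is not intersected at this z (z outside [5.5, 30]); Combining (union): only the 19.5×16 cube is present, so the union is just that shape — area = 312.00 mm². So its area = 312.00 mm². Layer 121 is larger (462.25 vs 312.00 mm²).

layer 121 (z = 29.04 mm)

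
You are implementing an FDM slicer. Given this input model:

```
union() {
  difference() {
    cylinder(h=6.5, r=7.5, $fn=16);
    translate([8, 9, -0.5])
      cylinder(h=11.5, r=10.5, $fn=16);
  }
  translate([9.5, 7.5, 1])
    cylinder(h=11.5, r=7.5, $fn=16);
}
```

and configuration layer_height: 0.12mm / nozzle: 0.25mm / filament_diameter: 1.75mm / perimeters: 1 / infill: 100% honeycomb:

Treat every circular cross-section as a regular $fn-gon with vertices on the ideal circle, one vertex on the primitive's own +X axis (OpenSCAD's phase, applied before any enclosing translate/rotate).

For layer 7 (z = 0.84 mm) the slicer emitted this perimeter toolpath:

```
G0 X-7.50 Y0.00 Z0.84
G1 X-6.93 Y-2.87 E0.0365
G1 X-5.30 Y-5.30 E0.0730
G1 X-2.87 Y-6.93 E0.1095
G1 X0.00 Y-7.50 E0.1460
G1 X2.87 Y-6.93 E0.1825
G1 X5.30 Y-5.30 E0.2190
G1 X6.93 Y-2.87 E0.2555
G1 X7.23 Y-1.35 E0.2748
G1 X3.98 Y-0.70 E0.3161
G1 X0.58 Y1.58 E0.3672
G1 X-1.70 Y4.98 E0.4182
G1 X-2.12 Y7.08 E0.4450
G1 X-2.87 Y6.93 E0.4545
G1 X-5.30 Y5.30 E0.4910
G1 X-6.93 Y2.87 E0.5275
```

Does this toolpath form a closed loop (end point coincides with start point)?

Start point (G0): (-7.50, 0.00). End point (last G1): the path does not return to the start — open.

no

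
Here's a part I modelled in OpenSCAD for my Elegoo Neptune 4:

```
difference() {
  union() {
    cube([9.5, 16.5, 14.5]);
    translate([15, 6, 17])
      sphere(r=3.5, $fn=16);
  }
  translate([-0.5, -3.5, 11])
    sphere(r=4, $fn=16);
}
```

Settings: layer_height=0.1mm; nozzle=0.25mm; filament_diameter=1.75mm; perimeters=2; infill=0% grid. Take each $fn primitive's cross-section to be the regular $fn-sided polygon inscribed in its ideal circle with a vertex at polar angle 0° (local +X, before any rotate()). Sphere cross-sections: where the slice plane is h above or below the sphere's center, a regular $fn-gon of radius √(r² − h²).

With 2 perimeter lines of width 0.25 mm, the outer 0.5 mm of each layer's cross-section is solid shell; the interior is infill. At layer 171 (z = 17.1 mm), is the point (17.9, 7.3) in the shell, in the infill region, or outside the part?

shell

At z = 17.1 mm: the cube is absent (z outside [0, 14.5]); the r=3.5 sphere at (15, 6) contributes a regular 16-gon of circumradius √(3.5²−0.1²) = 3.499; Taking the union: only the r=3.5 sphere at (15, 6) is present, so the union is just that shape — 1 connected region; the sphere at (-0.5, -3.5) does not reach this height (|z−center|=6.100 > r=4); Subtracting the remaining from the first: none of the subtracted shapes is present at this height, so that combined region is unchanged — 1 connected region. Overall, the cross-section is a single solid region. The nearest boundary edge runs (18.23, 7.34)→(17.47, 8.47); distance from the point to it = 0.30 mm. The point is inside the cross-section, 0.30 mm from the nearest boundary — within the 0.5 mm shell band (2 × 0.25).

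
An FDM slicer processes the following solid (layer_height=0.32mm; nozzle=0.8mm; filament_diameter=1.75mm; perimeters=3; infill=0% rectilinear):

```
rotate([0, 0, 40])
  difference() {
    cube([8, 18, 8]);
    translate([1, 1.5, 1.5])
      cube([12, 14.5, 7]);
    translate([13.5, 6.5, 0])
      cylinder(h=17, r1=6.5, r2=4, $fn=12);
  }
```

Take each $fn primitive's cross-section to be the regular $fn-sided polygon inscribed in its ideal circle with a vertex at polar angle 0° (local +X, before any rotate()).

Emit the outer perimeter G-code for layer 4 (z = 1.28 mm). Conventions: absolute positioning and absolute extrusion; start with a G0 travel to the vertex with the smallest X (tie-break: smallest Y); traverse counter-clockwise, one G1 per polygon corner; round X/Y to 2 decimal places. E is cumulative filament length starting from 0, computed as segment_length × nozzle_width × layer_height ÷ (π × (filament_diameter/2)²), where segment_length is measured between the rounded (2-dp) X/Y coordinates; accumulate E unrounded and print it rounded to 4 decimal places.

G0 X-11.57 Y13.79 Z1.28
G1 X0.00 Y0.00 E1.9159
G1 X6.13 Y5.14 E2.7673
G1 X3.90 Y7.80 E3.1367
G1 X1.33 Y9.60 E3.4707
G1 X0.00 Y12.44 E3.8045
G1 X-5.44 Y18.93 E4.7058
G1 X-11.57 Y13.79 E5.5572

At z = 1.28 mm: the cube (footprint 8×18) is included at this height; the cube at (1, 1.5) is absent (z outside [1.5, 8.5]); the cone at (13.5, 6.5): at t=0.075 of its height the radius interpolates to r₁+(r₂−r₁)t = 6.312, giving a regular 12-gon of that circumradius; Subtracting the remaining from the first: starting from the 8×18 cube, the cone at (13.5, 6.5) partially overlaps it — only the 2.46 mm² overlap (of its 119.52 mm²) is removed, clipping the outline — 1 connected region; (whole slice rotated 40° about Z — lengths, areas and connectivity unchanged). The outline is a single polygon with 7 vertices. Extrusion per mm of travel: 0.8 × 0.32 / (π × 0.875²) = 0.106432. Accumulating E over each segment gives final E = 5.5572.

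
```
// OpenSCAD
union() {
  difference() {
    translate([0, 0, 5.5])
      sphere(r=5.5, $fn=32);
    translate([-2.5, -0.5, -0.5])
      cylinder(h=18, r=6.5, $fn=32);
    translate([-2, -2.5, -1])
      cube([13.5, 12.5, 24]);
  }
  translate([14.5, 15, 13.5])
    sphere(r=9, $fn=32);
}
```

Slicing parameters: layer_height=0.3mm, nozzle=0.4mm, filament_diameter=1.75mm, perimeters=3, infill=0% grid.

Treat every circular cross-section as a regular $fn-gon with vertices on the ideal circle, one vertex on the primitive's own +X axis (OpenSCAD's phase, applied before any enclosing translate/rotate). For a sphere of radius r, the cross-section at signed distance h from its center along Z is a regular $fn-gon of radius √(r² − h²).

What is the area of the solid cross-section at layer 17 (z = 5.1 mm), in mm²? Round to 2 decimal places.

At z = 5.1 mm: the sphere: section is a regular 32-gon, circumradius = √(r²−h²) = √(5.5²−0.4²) = 5.485 (area = (32/2)·5.485²·sin(360°/32) = 93.92 mm²); the cylinder at (-2.5, -0.5): section is a regular 32-gon, circumradius r=6.5 (area = (32/2)·6.500²·sin(360°/32) = 131.88 mm²); the cube at (-2, -2.5) is present — its section is the full 13.5×12.5 rectangle (area 168.75 mm²); After the difference (first − rest): starting from the r=5.5 sphere (93.92 mm²), the r=6.5 cylinder at (-2.5, -0.5) partially overlaps it — only the 80.19 mm² overlap (of its 131.88 mm²) is removed, clipping the outline; the 13.5×12.5 cube at (-2, -2.5) partially overlaps it — only the 11.73 mm² overlap (of its 168.75 mm²) is removed, clipping the outline — area = 2.00 mm²; the r=9 sphere at (14.5, 15) contributes a regular 32-gon of circumradius √(9²−8.4²) = 3.231 (area = (32/2)·3.231²·sin(360°/32) = 32.59 mm²); Taking the union: the 2 present regions are separate (no shared area or edge), so areas and boundary lengths simply add and each stays a separate island — area = 34.59 mm². Overall, the cross-section has 2 separate islands. Net area = 34.59 mm².

34.59 mm²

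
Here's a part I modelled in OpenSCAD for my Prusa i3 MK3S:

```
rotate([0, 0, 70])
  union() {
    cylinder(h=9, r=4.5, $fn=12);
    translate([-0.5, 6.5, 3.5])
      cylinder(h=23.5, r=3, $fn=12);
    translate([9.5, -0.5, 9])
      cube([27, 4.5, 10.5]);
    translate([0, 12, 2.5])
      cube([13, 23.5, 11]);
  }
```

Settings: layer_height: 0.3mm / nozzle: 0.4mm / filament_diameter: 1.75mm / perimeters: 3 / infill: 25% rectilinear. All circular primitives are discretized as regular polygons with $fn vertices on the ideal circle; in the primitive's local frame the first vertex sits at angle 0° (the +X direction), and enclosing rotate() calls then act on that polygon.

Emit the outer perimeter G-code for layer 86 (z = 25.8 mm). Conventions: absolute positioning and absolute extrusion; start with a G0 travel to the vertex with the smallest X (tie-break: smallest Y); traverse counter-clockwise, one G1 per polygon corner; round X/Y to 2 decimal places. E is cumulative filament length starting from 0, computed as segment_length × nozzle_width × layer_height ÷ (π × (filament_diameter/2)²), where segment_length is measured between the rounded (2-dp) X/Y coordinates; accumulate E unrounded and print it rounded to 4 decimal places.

At z = 25.8 mm: the cylinder does not reach this height (z outside [0, 9]); the cylinder at (-0.5, 6.5): section is a regular 12-gon, circumradius r=3; the cube at (9.5, -0.5) is not intersected at this z (z outside [9, 19.5]); the cube at (0, 12) is absent (z outside [2.5, 13.5]); Combining (union): only the r=3 cylinder at (-0.5, 6.5) is present, so the union is just that shape — 1 connected region; (whole slice rotated 70° about Z — lengths, areas and connectivity unchanged). The outline is a single polygon with 12 vertices. Extrusion per mm of travel: 0.4 × 0.3 / (π × 0.875²) = 0.049890. Accumulating E over each segment gives final E = 0.9299.

G0 X-9.23 Y1.23 Z25.80
G1 X-8.58 Y-0.18 E0.0775
G1 X-7.31 Y-1.07 E0.1548
G1 X-5.76 Y-1.20 E0.2324
G1 X-4.35 Y-0.54 E0.3101
G1 X-3.46 Y0.73 E0.3875
G1 X-3.32 Y2.27 E0.4646
G1 X-3.98 Y3.68 E0.5423
G1 X-5.25 Y4.57 E0.6197
G1 X-6.80 Y4.71 E0.6973
G1 X-8.21 Y4.05 E0.7750
G1 X-9.10 Y2.78 E0.8523
G1 X-9.23 Y1.23 E0.9299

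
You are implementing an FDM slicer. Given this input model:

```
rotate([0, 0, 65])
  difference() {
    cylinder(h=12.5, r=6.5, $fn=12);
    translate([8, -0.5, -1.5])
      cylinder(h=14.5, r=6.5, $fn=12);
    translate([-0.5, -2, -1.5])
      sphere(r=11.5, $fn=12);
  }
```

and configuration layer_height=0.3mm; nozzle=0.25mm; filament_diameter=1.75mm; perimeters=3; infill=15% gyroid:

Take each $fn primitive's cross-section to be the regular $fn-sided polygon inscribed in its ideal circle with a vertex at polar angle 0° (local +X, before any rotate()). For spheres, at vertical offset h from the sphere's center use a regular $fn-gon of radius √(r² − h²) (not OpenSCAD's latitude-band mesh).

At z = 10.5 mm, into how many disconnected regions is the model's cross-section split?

1

At z = 10.5 mm: the r=6.5 cylinder gives a regular 12-gon of circumradius 6.5 (constant along its height); the r=6.5 cylinder at (8, -0.5) contributes a regular 12-gon of circumradius 6.5; the sphere at (-0.5, -2) is absent (|z−center|=12.000 > r=11.5); Taking the first minus the rest: starting from the r=6.5 cylinder, the r=6.5 cylinder at (8, -0.5) partially overlaps it — only the 32.02 mm² overlap (of its 126.75 mm²) is removed, clipping the outline — 1 connected region; (whole slice rotated 65° about Z — lengths, areas and connectivity unchanged). The result has 1 disconnected region.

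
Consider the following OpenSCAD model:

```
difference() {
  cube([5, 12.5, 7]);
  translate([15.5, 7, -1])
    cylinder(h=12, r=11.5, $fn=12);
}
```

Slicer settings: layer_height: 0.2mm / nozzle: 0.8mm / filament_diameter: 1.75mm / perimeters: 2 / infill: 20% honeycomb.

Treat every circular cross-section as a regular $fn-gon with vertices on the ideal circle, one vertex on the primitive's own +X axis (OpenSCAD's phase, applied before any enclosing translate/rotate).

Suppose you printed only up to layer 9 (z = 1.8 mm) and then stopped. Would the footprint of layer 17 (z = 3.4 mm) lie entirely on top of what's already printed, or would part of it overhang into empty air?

Compare the two slices. At z = 1.8: the cube (footprint 5×12.5) is included at this height (area 62.50 mm²); the r=11.5 cylinder at (15.5, 7) gives a regular 12-gon of circumradius 11.5 (constant along its height) (area = (12/2)·11.500²·sin(360°/12) = 396.75 mm²); Taking the first minus the rest: starting from the 5×12.5 cube (62.50 mm²), the r=11.5 cylinder at (15.5, 7) partially overlaps it — only the 3.73 mm² overlap (of its 396.75 mm²) is removed, clipping the outline — area = 58.77 mm². At z = 3.4: the cube (footprint 5×12.5) is included at this height (area 62.50 mm²); the r=11.5 cylinder at (15.5, 7) gives a regular 12-gon of circumradius 11.5 (constant along its height) (area = (12/2)·11.500²·sin(360°/12) = 396.75 mm²); Subtracting the remaining from the first: starting from the 5×12.5 cube (62.50 mm²), the r=11.5 cylinder at (15.5, 7) partially overlaps it — only the 3.73 mm² overlap (of its 396.75 mm²) is removed, clipping the outline — area = 58.77 mm². Checking containment: the cross-section at z = 3.4 is a subset of the cross-section at z = 1.8.

entirely on top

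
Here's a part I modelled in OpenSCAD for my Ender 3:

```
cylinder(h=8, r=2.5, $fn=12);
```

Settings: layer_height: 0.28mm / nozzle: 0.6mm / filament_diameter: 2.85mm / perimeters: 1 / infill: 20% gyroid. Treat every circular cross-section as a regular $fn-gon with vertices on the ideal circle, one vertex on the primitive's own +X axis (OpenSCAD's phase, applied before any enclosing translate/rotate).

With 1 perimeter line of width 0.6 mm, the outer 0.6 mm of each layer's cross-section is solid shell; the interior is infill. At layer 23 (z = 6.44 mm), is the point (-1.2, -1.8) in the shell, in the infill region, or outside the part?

At z = 6.44 mm: the r=2.5 cylinder contributes a regular 12-gon of circumradius 2.5. Overall, the cross-section is a single solid region. The nearest boundary edge runs (-2.17, -1.25)→(-1.25, -2.17); distance from the point to it = 0.29 mm. The point is inside the cross-section, 0.29 mm from the nearest boundary — within the 0.6 mm shell band (1 × 0.6).

shell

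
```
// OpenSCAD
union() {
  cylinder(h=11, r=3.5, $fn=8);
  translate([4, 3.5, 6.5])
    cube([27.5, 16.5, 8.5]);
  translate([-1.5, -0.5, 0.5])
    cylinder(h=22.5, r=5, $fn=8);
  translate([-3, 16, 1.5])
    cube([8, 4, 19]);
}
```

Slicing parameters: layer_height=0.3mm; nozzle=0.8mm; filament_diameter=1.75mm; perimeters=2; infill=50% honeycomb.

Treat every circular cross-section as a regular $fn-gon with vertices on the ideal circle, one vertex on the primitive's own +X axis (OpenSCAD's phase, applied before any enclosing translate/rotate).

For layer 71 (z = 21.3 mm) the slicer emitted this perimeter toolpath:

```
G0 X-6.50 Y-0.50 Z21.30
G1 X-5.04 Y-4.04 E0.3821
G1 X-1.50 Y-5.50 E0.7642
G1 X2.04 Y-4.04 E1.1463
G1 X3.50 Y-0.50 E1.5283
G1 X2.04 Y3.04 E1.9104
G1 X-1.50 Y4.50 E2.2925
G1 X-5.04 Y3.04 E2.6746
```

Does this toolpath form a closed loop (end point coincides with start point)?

Start point (G0): (-6.50, -0.50). End point (last G1): the path does not return to the start — open.

no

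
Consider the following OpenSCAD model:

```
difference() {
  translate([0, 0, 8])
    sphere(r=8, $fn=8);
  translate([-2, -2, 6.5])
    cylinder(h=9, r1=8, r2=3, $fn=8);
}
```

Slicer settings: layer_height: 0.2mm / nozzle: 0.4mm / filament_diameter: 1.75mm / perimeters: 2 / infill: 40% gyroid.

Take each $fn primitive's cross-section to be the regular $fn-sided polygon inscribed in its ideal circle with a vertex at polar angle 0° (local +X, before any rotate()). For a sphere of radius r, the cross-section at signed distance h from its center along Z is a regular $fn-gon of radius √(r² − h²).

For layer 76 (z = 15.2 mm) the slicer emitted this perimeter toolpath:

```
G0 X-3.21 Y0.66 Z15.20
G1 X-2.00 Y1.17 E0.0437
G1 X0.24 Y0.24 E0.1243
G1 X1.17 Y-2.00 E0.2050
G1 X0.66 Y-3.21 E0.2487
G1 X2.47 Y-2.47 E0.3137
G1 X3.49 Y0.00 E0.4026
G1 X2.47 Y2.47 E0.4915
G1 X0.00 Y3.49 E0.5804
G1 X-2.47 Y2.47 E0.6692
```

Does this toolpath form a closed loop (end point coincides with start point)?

Start point (G0): (-3.21, 0.66). End point (last G1): the path does not return to the start — open.

no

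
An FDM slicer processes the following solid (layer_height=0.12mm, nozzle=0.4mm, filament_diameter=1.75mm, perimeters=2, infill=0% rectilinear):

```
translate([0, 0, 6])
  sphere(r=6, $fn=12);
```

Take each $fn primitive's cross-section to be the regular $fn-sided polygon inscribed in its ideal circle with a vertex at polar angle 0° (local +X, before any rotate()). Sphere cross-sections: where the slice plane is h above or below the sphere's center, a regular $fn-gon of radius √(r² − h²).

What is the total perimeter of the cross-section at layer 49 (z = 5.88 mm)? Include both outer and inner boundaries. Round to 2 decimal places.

At z = 5.88 mm: the r=6 sphere slices to a regular 12-gon of circumradius 5.999 (√(r²−h²) with h=0.12 from center) (perimeter = 2·12·5.999·sin(180°/12) = 37.26 mm). Overall, the cross-section is a single solid region. Total boundary length (outer) = 37.26 mm.

37.26 mm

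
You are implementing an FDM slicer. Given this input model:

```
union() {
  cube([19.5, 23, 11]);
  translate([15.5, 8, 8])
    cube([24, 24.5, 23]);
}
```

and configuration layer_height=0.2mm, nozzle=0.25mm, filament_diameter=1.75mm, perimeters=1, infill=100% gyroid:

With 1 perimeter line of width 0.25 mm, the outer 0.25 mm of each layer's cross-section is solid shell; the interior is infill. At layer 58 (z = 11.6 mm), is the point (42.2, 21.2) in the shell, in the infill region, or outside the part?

At z = 11.6 mm: the cube is absent (z outside [0, 11]); the cube at (15.5, 8) (footprint 24×24.5) is included at this height; Combining (union): only the 24×24.5 cube at (15.5, 8) is present, so the union is just that shape — 1 connected region. Overall, the cross-section is a single solid region. The nearest boundary edge runs (39.50, 8.00)→(39.50, 32.50); distance from the point to it = 2.70 mm. The point is not inside any of the regions above, so it lies outside the cross-section (2.70 mm from the nearest boundary).

outside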